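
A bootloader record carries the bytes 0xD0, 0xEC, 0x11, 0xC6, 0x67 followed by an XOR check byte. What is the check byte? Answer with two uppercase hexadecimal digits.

8C

XOR the bytes together:
  start with 0xD0
  0xD0 ⊕ 0xEC = 0x3C
  0x3C ⊕ 0x11 = 0x2D
  0x2D ⊕ 0xC6 = 0xEB
  0xEB ⊕ 0x67 = 0x8C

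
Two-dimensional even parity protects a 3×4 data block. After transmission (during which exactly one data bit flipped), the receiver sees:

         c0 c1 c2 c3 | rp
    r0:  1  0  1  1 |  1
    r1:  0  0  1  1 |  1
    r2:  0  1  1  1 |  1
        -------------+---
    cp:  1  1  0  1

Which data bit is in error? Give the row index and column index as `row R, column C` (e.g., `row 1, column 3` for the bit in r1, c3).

Recompute each row's even parity and compare to rp:
  r0: data parity 1, sent rp 1 → ok
  r1: data parity 0, sent rp 1 → mismatch
  r2: data parity 1, sent rp 1 → ok
Recompute each column's even parity and compare to cp:
  c0: data parity 1, sent cp 1 → ok
  c1: data parity 1, sent cp 1 → ok
  c2: data parity 1, sent cp 0 → mismatch
  c3: data parity 1, sent cp 1 → ok
Exactly one row (r1) and one column (c2) fail → the flipped bit is at their intersection.

row 1, column 2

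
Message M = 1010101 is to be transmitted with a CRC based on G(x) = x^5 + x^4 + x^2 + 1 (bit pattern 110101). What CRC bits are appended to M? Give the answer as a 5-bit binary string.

Append 5 zeros: 101010100000. Divide by 110101 (XOR where the leading bit is 1):
  pos 0: 101010 XOR 110101 = 011111
  pos 1: 111111 XOR 110101 = 001010
  pos 3: 101000 XOR 110101 = 011101
  pos 4: 111010 XOR 110101 = 001111
  pos 6: 111100 XOR 110101 = 001001
Remainder (last 5 bits) = 01001. This is the CRC / FCS.

01001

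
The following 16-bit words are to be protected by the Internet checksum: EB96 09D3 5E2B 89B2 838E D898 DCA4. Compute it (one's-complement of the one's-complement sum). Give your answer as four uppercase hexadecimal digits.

E9EB

One's-complement addition (fold any carry out of bit 15 back into bit 0):
  0xEB96 + 0x09D3 = 0x0F569
  0xF569 + 0x5E2B = 0x15394 → wrap carry → 0x5395
  0x5395 + 0x89B2 = 0x0DD47
  0xDD47 + 0x838E = 0x160D5 → wrap carry → 0x60D6
  0x60D6 + 0xD898 = 0x1396E → wrap carry → 0x396F
  0x396F + 0xDCA4 = 0x11613 → wrap carry → 0x1614
One's-complement sum = 0x1614.
Checksum = ~0x1614 & 0xFFFF = 0xE9EB.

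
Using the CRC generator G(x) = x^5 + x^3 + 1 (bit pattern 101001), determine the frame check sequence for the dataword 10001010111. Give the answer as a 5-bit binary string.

Append 5 zeros: 1000101011100000. Divide by 101001 (XOR where the leading bit is 1):
  pos 0: 100010 XOR 101001 = 001011
  pos 2: 101110 XOR 101001 = 000111
  pos 5: 111111 XOR 101001 = 010110
  pos 6: 101100 XOR 101001 = 000101
  pos 9: 101000 XOR 101001 = 000001
Remainder (last 5 bits) = 00010. This is the CRC / FCS.

00010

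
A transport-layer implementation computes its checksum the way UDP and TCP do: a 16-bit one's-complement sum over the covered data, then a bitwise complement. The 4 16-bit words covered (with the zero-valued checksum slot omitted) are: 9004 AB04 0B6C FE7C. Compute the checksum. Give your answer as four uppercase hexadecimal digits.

One's-complement addition (fold any carry out of bit 15 back into bit 0):
  0x9004 + 0xAB04 = 0x13B08 → wrap carry → 0x3B09
  0x3B09 + 0x0B6C = 0x04675
  0x4675 + 0xFE7C = 0x144F1 → wrap carry → 0x44F2
One's-complement sum = 0x44F2.
Checksum = ~0x44F2 & 0xFFFF = 0xBB0D.

BB0D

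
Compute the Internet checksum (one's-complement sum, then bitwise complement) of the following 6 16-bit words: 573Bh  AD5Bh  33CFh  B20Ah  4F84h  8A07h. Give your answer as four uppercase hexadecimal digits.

3C03

One's-complement addition (fold any carry out of bit 15 back into bit 0):
  0x573B + 0xAD5B = 0x10496 → wrap carry → 0x0497
  0x0497 + 0x33CF = 0x03866
  0x3866 + 0xB20A = 0x0EA70
  0xEA70 + 0x4F84 = 0x139F4 → wrap carry → 0x39F5
  0x39F5 + 0x8A07 = 0x0C3FC
One's-complement sum = 0xC3FC.
Checksum = ~0xC3FC & 0xFFFF = 0x3C03.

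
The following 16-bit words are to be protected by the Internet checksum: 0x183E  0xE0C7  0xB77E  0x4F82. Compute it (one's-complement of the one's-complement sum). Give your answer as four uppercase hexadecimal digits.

FFF8

One's-complement addition (fold any carry out of bit 15 back into bit 0):
  0x183E + 0xE0C7 = 0x0F905
  0xF905 + 0xB77E = 0x1B083 → wrap carry → 0xB084
  0xB084 + 0x4F82 = 0x10006 → wrap carry → 0x0007
One's-complement sum = 0x0007.
Checksum = ~0x0007 & 0xFFFF = 0xFFF8.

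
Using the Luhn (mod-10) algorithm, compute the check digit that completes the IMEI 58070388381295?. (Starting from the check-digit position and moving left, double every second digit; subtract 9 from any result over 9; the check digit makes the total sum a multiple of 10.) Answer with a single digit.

Partial digits right→left: 5 9 2 1 8 3 8 8 3 0 7 0 8 5
Double every second digit counting from the check-digit position (so the 1st, 3rd, 5th, ... of the partial from the right).
  doubled (with −9 where >9): 1 4 7 7 6 5 7 → sum 37
  kept as-is: 9 1 3 8 0 0 5 → sum 26
Total = 37 + 26 = 63.
Check digit = (10 − (63 mod 10)) mod 10 = 7.

7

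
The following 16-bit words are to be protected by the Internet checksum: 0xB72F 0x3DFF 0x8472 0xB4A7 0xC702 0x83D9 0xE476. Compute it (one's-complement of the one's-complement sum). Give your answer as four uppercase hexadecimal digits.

A263

One's-complement addition (fold any carry out of bit 15 back into bit 0):
  0xB72F + 0x3DFF = 0x0F52E
  0xF52E + 0x8472 = 0x179A0 → wrap carry → 0x79A1
  0x79A1 + 0xB4A7 = 0x12E48 → wrap carry → 0x2E49
  0x2E49 + 0xC702 = 0x0F54B
  0xF54B + 0x83D9 = 0x17924 → wrap carry → 0x7925
  0x7925 + 0xE476 = 0x15D9B → wrap carry → 0x5D9C
One's-complement sum = 0x5D9C.
Checksum = ~0x5D9C & 0xFFFF = 0xA263.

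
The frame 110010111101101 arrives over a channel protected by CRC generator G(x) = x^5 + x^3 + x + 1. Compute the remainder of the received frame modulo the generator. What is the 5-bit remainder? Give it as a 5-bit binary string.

Modulo-2 division of 110010111101101 by 101011:
  pos 0: 110010 XOR 101011 = 011001
  pos 1: 110011 XOR 101011 = 011000
  pos 2: 110001 XOR 101011 = 011010
  pos 3: 110101 XOR 101011 = 011110
  pos 4: 111101 XOR 101011 = 010110
  pos 5: 101100 XOR 101011 = 000111
  pos 8: 111110 XOR 101011 = 010101
  pos 9: 101011 XOR 101011 = 000000
Remainder = 00000 (zero — the frame passes the CRC check).

00000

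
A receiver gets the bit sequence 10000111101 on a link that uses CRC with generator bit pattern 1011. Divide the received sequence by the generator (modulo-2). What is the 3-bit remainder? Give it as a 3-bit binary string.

100

Modulo-2 division of 10000111101 by 1011:
  pos 0: 1000 XOR 1011 = 0011
  pos 2: 1101 XOR 1011 = 0110
  pos 3: 1101 XOR 1011 = 0110
  pos 4: 1101 XOR 1011 = 0110
  pos 5: 1101 XOR 1011 = 0110
  pos 6: 1100 XOR 1011 = 0111
  pos 7: 1111 XOR 1011 = 0100
Remainder = 100 (nonzero — an error is detected).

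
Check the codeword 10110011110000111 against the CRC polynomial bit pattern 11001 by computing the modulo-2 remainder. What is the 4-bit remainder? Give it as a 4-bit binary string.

1001

Modulo-2 division of 10110011110000111 by 11001:
  pos 0: 10110 XOR 11001 = 01111
  pos 1: 11110 XOR 11001 = 00111
  pos 3: 11111 XOR 11001 = 00110
  pos 5: 11011 XOR 11001 = 00010
  pos 8: 10000 XOR 11001 = 01001
  pos 9: 10010 XOR 11001 = 01011
  pos 10: 10111 XOR 11001 = 01110
  pos 11: 11101 XOR 11001 = 00100
Remainder = 1001 (nonzero — an error is detected).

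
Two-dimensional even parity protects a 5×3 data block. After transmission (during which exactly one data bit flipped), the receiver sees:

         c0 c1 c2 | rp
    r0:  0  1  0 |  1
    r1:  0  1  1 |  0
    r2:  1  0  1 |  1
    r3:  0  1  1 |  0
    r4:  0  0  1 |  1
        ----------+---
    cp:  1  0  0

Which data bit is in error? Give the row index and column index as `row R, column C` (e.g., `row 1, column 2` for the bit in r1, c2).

row 2, column 1

Recompute each row's even parity and compare to rp:
  r0: data parity 1, sent rp 1 → ok
  r1: data parity 0, sent rp 0 → ok
  r2: data parity 0, sent rp 1 → mismatch
  r3: data parity 0, sent rp 0 → ok
  r4: data parity 1, sent rp 1 → ok
Recompute each column's even parity and compare to cp:
  c0: data parity 1, sent cp 1 → ok
  c1: data parity 1, sent cp 0 → mismatch
  c2: data parity 0, sent cp 0 → ok
Exactly one row (r2) and one column (c1) fail → the flipped bit is at their intersection.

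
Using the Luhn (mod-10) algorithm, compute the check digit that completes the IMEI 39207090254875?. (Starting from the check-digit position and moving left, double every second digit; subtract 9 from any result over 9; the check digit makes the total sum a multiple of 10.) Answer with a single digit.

Partial digits right→left: 5 7 8 4 5 2 0 9 0 7 0 2 9 3
Double every second digit counting from the check-digit position (so the 1st, 3rd, 5th, ... of the partial from the right).
  doubled (with −9 where >9): 1 7 1 0 0 0 9 → sum 18
  kept as-is: 7 4 2 9 7 2 3 → sum 34
Total = 18 + 34 = 52.
Check digit = (10 − (52 mod 10)) mod 10 = 8.

8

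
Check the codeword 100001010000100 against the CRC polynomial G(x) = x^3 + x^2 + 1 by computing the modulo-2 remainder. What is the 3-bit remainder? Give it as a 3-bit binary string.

Modulo-2 division of 100001010000100 by 1101:
  pos 0: 1000 XOR 1101 = 0101
  pos 1: 1010 XOR 1101 = 0111
  pos 2: 1111 XOR 1101 = 0010
  pos 4: 1001 XOR 1101 = 0100
  pos 5: 1000 XOR 1101 = 0101
  pos 6: 1010 XOR 1101 = 0111
  pos 7: 1110 XOR 1101 = 0011
  pos 9: 1101 XOR 1101 = 0000
Remainder = 000 (zero — the frame passes the CRC check).

000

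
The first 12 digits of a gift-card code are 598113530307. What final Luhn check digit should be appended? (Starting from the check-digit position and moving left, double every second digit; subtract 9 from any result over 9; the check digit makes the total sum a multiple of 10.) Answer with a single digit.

Partial digits right→left: 7 0 3 0 3 5 3 1 1 8 9 5
Double every second digit counting from the check-digit position (so the 1st, 3rd, 5th, ... of the partial from the right).
  doubled (with −9 where >9): 5 6 6 6 2 9 → sum 34
  kept as-is: 0 0 5 1 8 5 → sum 19
Total = 34 + 19 = 53.
Check digit = (10 − (53 mod 10)) mod 10 = 7.

7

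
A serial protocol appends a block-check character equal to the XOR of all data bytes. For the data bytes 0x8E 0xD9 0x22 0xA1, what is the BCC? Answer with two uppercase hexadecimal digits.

XOR the bytes together:
  start with 0x8E
  0x8E ⊕ 0xD9 = 0x57
  0x57 ⊕ 0x22 = 0x75
  0x75 ⊕ 0xA1 = 0xD4

D4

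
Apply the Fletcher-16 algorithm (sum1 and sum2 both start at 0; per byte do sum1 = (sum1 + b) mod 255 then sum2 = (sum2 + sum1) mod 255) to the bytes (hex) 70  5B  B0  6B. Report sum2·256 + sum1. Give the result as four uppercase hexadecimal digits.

A0E7

Running sums (mod 255):
  after byte 0 (70): sum1=112, sum2=112
  after byte 1 (5B): sum1=203, sum2=60
  after byte 2 (B0): sum1=124, sum2=184
  after byte 3 (6B): sum1=231, sum2=160
Checksum = sum2·256 + sum1 = 160·256 + 231 = 41191 = 0xA0E7.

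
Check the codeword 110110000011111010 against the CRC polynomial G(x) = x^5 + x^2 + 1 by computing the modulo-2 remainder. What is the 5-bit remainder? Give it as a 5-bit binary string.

01000

Modulo-2 division of 110110000011111010 by 100101:
  pos 0: 110110 XOR 100101 = 010011
  pos 1: 100110 XOR 100101 = 000011
  pos 5: 110001 XOR 100101 = 010100
  pos 6: 101001 XOR 100101 = 001100
  pos 8: 110011 XOR 100101 = 010110
  pos 9: 101101 XOR 100101 = 001000
  pos 11: 100001 XOR 100101 = 000100
Remainder = 01000 (nonzero — an error is detected).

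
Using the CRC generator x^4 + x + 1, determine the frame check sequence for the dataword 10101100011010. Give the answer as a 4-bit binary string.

Append 4 zeros: 101011000110100000. Divide by 10011 (XOR where the leading bit is 1):
  pos 0: 10101 XOR 10011 = 00110
  pos 2: 11010 XOR 10011 = 01001
  pos 3: 10010 XOR 10011 = 00001
  pos 7: 10110 XOR 10011 = 00101
  pos 9: 10110 XOR 10011 = 00101
  pos 11: 10100 XOR 10011 = 00111
  pos 13: 11100 XOR 10011 = 01111
Remainder (last 4 bits) = 1111. This is the CRC / FCS.

1111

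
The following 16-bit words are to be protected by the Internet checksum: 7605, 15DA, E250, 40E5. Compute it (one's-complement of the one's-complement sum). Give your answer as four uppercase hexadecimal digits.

One's-complement addition (fold any carry out of bit 15 back into bit 0):
  0x7605 + 0x15DA = 0x08BDF
  0x8BDF + 0xE250 = 0x16E2F → wrap carry → 0x6E30
  0x6E30 + 0x40E5 = 0x0AF15
One's-complement sum = 0xAF15.
Checksum = ~0xAF15 & 0xFFFF = 0x50EA.

50EA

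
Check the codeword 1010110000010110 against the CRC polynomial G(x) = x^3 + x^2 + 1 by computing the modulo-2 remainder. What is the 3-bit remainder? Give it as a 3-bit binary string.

111

Modulo-2 division of 1010110000010110 by 1101:
  pos 0: 1010 XOR 1101 = 0111
  pos 1: 1111 XOR 1101 = 0010
  pos 3: 1010 XOR 1101 = 0111
  pos 4: 1110 XOR 1101 = 0011
  pos 6: 1100 XOR 1101 = 0001
  pos 9: 1010 XOR 1101 = 0111
  pos 10: 1111 XOR 1101 = 0010
  pos 12: 1010 XOR 1101 = 0111
Remainder = 111 (nonzero — an error is detected).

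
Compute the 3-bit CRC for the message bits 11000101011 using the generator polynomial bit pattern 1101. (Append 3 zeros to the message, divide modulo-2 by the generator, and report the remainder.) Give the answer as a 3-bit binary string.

011

Append 3 zeros: 11000101011000. Divide by 1101 (XOR where the leading bit is 1):
  pos 0: 1100 XOR 1101 = 0001
  pos 3: 1010 XOR 1101 = 0111
  pos 4: 1111 XOR 1101 = 0010
  pos 6: 1001 XOR 1101 = 0100
  pos 7: 1001 XOR 1101 = 0100
  pos 8: 1000 XOR 1101 = 0101
  pos 9: 1010 XOR 1101 = 0111
  pos 10: 1110 XOR 1101 = 0011
Remainder (last 3 bits) = 011. This is the CRC / FCS.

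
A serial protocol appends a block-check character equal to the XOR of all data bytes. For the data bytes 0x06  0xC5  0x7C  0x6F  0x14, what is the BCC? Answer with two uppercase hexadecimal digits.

C4

XOR the bytes together:
  start with 0x06
  0x06 ⊕ 0xC5 = 0xC3
  0xC3 ⊕ 0x7C = 0xBF
  0xBF ⊕ 0x6F = 0xD0
  0xD0 ⊕ 0x14 = 0xC4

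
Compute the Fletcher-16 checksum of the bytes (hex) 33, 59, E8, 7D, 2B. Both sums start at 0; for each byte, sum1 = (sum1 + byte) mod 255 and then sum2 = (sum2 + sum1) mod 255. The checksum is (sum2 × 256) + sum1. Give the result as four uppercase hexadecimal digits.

461E

Running sums (mod 255):
  after byte 0 (33): sum1=51, sum2=51
  after byte 1 (59): sum1=140, sum2=191
  after byte 2 (E8): sum1=117, sum2=53
  after byte 3 (7D): sum1=242, sum2=40
  after byte 4 (2B): sum1=30, sum2=70
Checksum = sum2·256 + sum1 = 70·256 + 30 = 17950 = 0x461E.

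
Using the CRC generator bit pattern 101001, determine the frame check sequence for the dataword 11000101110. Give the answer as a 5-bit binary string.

Append 5 zeros: 1100010111000000. Divide by 101001 (XOR where the leading bit is 1):
  pos 0: 110001 XOR 101001 = 011000
  pos 1: 110000 XOR 101001 = 011001
  pos 2: 110011 XOR 101001 = 011010
  pos 3: 110101 XOR 101001 = 011100
  pos 4: 111001 XOR 101001 = 010000
  pos 5: 100000 XOR 101001 = 001001
  pos 7: 100100 XOR 101001 = 001101
  pos 9: 110100 XOR 101001 = 011101
  pos 10: 111010 XOR 101001 = 010011
Remainder (last 5 bits) = 10011. This is the CRC / FCS.

10011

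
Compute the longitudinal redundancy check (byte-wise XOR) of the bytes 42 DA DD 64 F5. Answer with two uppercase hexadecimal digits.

XOR the bytes together:
  start with 0x42
  0x42 ⊕ 0xDA = 0x98
  0x98 ⊕ 0xDD = 0x45
  0x45 ⊕ 0x64 = 0x21
  0x21 ⊕ 0xF5 = 0xD4

D4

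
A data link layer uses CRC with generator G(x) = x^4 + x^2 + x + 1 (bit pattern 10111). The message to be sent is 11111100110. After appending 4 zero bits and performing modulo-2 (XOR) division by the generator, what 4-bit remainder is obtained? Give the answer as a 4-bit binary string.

1010

Append 4 zeros: 111111001100000. Divide by 10111 (XOR where the leading bit is 1):
  pos 0: 11111 XOR 10111 = 01000
  pos 1: 10001 XOR 10111 = 00110
  pos 3: 11000 XOR 10111 = 01111
  pos 4: 11111 XOR 10111 = 01000
  pos 5: 10001 XOR 10111 = 00110
  pos 7: 11000 XOR 10111 = 01111
  pos 8: 11110 XOR 10111 = 01001
  pos 9: 10010 XOR 10111 = 00101
Remainder (last 4 bits) = 1010. This is the CRC / FCS.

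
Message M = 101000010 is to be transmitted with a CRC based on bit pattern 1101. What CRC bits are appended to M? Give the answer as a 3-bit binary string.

100

Append 3 zeros: 101000010000. Divide by 1101 (XOR where the leading bit is 1):
  pos 0: 1010 XOR 1101 = 0111
  pos 1: 1110 XOR 1101 = 0011
  pos 3: 1100 XOR 1101 = 0001
  pos 6: 1100 XOR 1101 = 0001
Remainder (last 3 bits) = 100. This is the CRC / FCS.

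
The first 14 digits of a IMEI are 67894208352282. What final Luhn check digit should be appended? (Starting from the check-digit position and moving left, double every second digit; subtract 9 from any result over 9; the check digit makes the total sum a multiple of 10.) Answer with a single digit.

5

Partial digits right→left: 2 8 2 2 5 3 8 0 2 4 9 8 7 6
Double every second digit counting from the check-digit position (so the 1st, 3rd, 5th, ... of the partial from the right).
  doubled (with −9 where >9): 4 4 1 7 4 9 5 → sum 34
  kept as-is: 8 2 3 0 4 8 6 → sum 31
Total = 34 + 31 = 65.
Check digit = (10 − (65 mod 10)) mod 10 = 5.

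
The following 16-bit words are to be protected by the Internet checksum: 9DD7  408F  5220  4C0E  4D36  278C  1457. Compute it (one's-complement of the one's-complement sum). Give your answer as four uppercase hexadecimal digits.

One's-complement addition (fold any carry out of bit 15 back into bit 0):
  0x9DD7 + 0x408F = 0x0DE66
  0xDE66 + 0x5220 = 0x13086 → wrap carry → 0x3087
  0x3087 + 0x4C0E = 0x07C95
  0x7C95 + 0x4D36 = 0x0C9CB
  0xC9CB + 0x278C = 0x0F157
  0xF157 + 0x1457 = 0x105AE → wrap carry → 0x05AF
One's-complement sum = 0x05AF.
Checksum = ~0x05AF & 0xFFFF = 0xFA50.

FA50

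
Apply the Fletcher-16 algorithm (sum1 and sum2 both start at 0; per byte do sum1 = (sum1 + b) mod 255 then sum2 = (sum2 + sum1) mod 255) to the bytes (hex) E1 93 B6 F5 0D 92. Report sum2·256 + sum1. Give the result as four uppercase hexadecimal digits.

96C1

Running sums (mod 255):
  after byte 0 (E1): sum1=225, sum2=225
  after byte 1 (93): sum1=117, sum2=87
  after byte 2 (B6): sum1=44, sum2=131
  after byte 3 (F5): sum1=34, sum2=165
  after byte 4 (0D): sum1=47, sum2=212
  after byte 5 (92): sum1=193, sum2=150
Checksum = sum2·256 + sum1 = 150·256 + 193 = 38593 = 0x96C1.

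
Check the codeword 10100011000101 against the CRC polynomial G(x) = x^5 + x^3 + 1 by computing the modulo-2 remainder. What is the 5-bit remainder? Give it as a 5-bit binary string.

00000

Modulo-2 division of 10100011000101 by 101001:
  pos 0: 101000 XOR 101001 = 000001
  pos 5: 111000 XOR 101001 = 010001
  pos 6: 100011 XOR 101001 = 001010
  pos 8: 101001 XOR 101001 = 000000
Remainder = 00000 (zero — the frame passes the CRC check).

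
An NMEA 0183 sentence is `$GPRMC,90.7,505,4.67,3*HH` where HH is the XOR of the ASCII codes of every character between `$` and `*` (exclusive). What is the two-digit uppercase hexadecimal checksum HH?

43

XOR the ASCII codes of the payload characters:
  'G' = 0x47 → acc = 0x47
  'P' = 0x50 → acc = 0x17
  'R' = 0x52 → acc = 0x45
  'M' = 0x4D → acc = 0x08
  'C' = 0x43 → acc = 0x4B
  ',' = 0x2C → acc = 0x67
  '9' = 0x39 → acc = 0x5E
  '0' = 0x30 → acc = 0x6E
  '.' = 0x2E → acc = 0x40
  '7' = 0x37 → acc = 0x77
  ',' = 0x2C → acc = 0x5B
  '5' = 0x35 → acc = 0x6E
  '0' = 0x30 → acc = 0x5E
  '5' = 0x35 → acc = 0x6B
  ',' = 0x2C → acc = 0x47
  '4' = 0x34 → acc = 0x73
  '.' = 0x2E → acc = 0x5D
  '6' = 0x36 → acc = 0x6B
  '7' = 0x37 → acc = 0x5C
  ',' = 0x2C → acc = 0x70
  '3' = 0x33 → acc = 0x43
Checksum = 0x43.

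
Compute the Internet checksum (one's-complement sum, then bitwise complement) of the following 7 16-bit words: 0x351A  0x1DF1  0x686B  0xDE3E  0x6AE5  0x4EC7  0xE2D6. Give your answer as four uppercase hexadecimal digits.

One's-complement addition (fold any carry out of bit 15 back into bit 0):
  0x351A + 0x1DF1 = 0x0530B
  0x530B + 0x686B = 0x0BB76
  0xBB76 + 0xDE3E = 0x199B4 → wrap carry → 0x99B5
  0x99B5 + 0x6AE5 = 0x1049A → wrap carry → 0x049B
  0x049B + 0x4EC7 = 0x05362
  0x5362 + 0xE2D6 = 0x13638 → wrap carry → 0x3639
One's-complement sum = 0x3639.
Checksum = ~0x3639 & 0xFFFF = 0xC9C6.

C9C6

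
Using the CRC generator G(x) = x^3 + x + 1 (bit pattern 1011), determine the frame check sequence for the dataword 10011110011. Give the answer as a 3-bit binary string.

100

Append 3 zeros: 10011110011000. Divide by 1011 (XOR where the leading bit is 1):
  pos 0: 1001 XOR 1011 = 0010
  pos 2: 1011 XOR 1011 = 0000
  pos 6: 1001 XOR 1011 = 0010
  pos 8: 1010 XOR 1011 = 0001
Remainder (last 3 bits) = 100. This is the CRC / FCS.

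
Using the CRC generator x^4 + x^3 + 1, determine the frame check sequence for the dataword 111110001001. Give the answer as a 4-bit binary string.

1011

Append 4 zeros: 1111100010010000. Divide by 11001 (XOR where the leading bit is 1):
  pos 0: 11111 XOR 11001 = 00110
  pos 2: 11000 XOR 11001 = 00001
  pos 6: 10100 XOR 11001 = 01101
  pos 7: 11011 XOR 11001 = 00010
  pos 10: 10000 XOR 11001 = 01001
  pos 11: 10010 XOR 11001 = 01011
Remainder (last 4 bits) = 1011. This is the CRC / FCS.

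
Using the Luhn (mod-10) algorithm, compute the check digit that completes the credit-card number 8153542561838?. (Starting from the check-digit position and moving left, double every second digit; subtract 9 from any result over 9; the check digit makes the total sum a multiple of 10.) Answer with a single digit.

Partial digits right→left: 8 3 8 1 6 5 2 4 5 3 5 1 8
Double every second digit counting from the check-digit position (so the 1st, 3rd, 5th, ... of the partial from the right).
  doubled (with −9 where >9): 7 7 3 4 1 1 7 → sum 30
  kept as-is: 3 1 5 4 3 1 → sum 17
Total = 30 + 17 = 47.
Check digit = (10 − (47 mod 10)) mod 10 = 3.

3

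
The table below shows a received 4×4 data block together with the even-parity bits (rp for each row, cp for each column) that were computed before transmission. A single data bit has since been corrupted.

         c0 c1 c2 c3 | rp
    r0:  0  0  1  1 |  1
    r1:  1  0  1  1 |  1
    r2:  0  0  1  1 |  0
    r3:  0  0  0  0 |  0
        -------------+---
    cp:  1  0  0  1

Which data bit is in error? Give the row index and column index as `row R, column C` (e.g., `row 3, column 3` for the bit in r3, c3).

row 0, column 2

Recompute each row's even parity and compare to rp:
  r0: data parity 0, sent rp 1 → mismatch
  r1: data parity 1, sent rp 1 → ok
  r2: data parity 0, sent rp 0 → ok
  r3: data parity 0, sent rp 0 → ok
Recompute each column's even parity and compare to cp:
  c0: data parity 1, sent cp 1 → ok
  c1: data parity 0, sent cp 0 → ok
  c2: data parity 1, sent cp 0 → mismatch
  c3: data parity 1, sent cp 1 → ok
Exactly one row (r0) and one column (c2) fail → the flipped bit is at their intersection.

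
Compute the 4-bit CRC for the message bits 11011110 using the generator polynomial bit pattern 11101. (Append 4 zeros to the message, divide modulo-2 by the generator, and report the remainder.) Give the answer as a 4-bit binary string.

Append 4 zeros: 110111100000. Divide by 11101 (XOR where the leading bit is 1):
  pos 0: 11011 XOR 11101 = 00110
  pos 2: 11011 XOR 11101 = 00110
  pos 4: 11000 XOR 11101 = 00101
  pos 6: 10100 XOR 11101 = 01001
  pos 7: 10010 XOR 11101 = 01111
Remainder (last 4 bits) = 1111. This is the CRC / FCS.

1111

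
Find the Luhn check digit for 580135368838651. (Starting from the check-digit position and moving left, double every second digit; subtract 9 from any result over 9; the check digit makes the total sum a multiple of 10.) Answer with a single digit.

8

Partial digits right→left: 1 5 6 8 3 8 8 6 3 5 3 1 0 8 5
Double every second digit counting from the check-digit position (so the 1st, 3rd, 5th, ... of the partial from the right).
  doubled (with −9 where >9): 2 3 6 7 6 6 0 1 → sum 31
  kept as-is: 5 8 8 6 5 1 8 → sum 41
Total = 31 + 41 = 72.
Check digit = (10 − (72 mod 10)) mod 10 = 8.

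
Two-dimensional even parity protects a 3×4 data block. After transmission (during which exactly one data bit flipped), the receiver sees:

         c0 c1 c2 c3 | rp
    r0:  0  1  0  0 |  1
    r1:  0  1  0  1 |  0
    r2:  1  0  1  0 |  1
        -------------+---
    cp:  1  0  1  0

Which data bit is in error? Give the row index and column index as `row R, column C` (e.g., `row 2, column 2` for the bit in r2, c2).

Recompute each row's even parity and compare to rp:
  r0: data parity 1, sent rp 1 → ok
  r1: data parity 0, sent rp 0 → ok
  r2: data parity 0, sent rp 1 → mismatch
Recompute each column's even parity and compare to cp:
  c0: data parity 1, sent cp 1 → ok
  c1: data parity 0, sent cp 0 → ok
  c2: data parity 1, sent cp 1 → ok
  c3: data parity 1, sent cp 0 → mismatch
Exactly one row (r2) and one column (c3) fail → the flipped bit is at their intersection.

row 2, column 3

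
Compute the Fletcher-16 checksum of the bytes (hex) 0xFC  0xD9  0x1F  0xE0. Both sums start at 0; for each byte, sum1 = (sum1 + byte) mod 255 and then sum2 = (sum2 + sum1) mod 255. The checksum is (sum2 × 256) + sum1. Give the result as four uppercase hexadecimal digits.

Running sums (mod 255):
  after byte 0 (0xFC): sum1=252, sum2=252
  after byte 1 (0xD9): sum1=214, sum2=211
  after byte 2 (0x1F): sum1=245, sum2=201
  after byte 3 (0xE0): sum1=214, sum2=160
Checksum = sum2·256 + sum1 = 160·256 + 214 = 41174 = 0xA0D6.

A0D6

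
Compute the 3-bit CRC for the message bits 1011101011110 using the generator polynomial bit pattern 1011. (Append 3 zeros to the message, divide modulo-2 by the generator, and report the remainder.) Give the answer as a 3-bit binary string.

111

Append 3 zeros: 1011101011110000. Divide by 1011 (XOR where the leading bit is 1):
  pos 0: 1011 XOR 1011 = 0000
  pos 4: 1010 XOR 1011 = 0001
  pos 7: 1111 XOR 1011 = 0100
  pos 8: 1001 XOR 1011 = 0010
  pos 10: 1000 XOR 1011 = 0011
  pos 12: 1100 XOR 1011 = 0111
Remainder (last 3 bits) = 111. This is the CRC / FCS.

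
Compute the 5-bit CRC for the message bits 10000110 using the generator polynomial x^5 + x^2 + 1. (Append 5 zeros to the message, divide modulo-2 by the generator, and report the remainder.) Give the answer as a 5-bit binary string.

Append 5 zeros: 1000011000000. Divide by 100101 (XOR where the leading bit is 1):
  pos 0: 100001 XOR 100101 = 000100
  pos 3: 100100 XOR 100101 = 000001
Remainder (last 5 bits) = 10000. This is the CRC / FCS.

10000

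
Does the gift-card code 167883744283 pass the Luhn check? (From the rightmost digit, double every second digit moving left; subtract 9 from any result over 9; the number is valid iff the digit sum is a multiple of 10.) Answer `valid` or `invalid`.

valid

From the right, keep odd positions and double even positions (subtract 9 from any doubled value over 9):
  doubled (positions 2,4,...): 7 8 5 7 5 2 → sum 34
  kept (positions 1,3,...): 3 2 4 3 8 6 → sum 26
Total = 60.
60 mod 10 = 0, so the number is valid.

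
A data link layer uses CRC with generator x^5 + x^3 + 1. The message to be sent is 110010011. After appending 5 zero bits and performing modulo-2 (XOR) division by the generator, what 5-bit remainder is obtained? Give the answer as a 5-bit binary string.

01101

Append 5 zeros: 11001001100000. Divide by 101001 (XOR where the leading bit is 1):
  pos 0: 110010 XOR 101001 = 011011
  pos 1: 110110 XOR 101001 = 011111
  pos 2: 111111 XOR 101001 = 010110
  pos 3: 101101 XOR 101001 = 000100
  pos 6: 100000 XOR 101001 = 001001
  pos 8: 100100 XOR 101001 = 001101
Remainder (last 5 bits) = 01101. This is the CRC / FCS.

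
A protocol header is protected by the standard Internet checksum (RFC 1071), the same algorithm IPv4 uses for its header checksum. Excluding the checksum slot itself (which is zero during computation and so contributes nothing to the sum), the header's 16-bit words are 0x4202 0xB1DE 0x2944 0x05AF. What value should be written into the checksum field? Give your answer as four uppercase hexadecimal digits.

One's-complement addition (fold any carry out of bit 15 back into bit 0):
  0x4202 + 0xB1DE = 0x0F3E0
  0xF3E0 + 0x2944 = 0x11D24 → wrap carry → 0x1D25
  0x1D25 + 0x05AF = 0x022D4
One's-complement sum = 0x22D4.
Checksum = ~0x22D4 & 0xFFFF = 0xDD2B.

DD2B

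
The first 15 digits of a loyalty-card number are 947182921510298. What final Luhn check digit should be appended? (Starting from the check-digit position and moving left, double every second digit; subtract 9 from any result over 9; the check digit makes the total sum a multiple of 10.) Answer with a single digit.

Partial digits right→left: 8 9 2 0 1 5 1 2 9 2 8 1 7 4 9
Double every second digit counting from the check-digit position (so the 1st, 3rd, 5th, ... of the partial from the right).
  doubled (with −9 where >9): 7 4 2 2 9 7 5 9 → sum 45
  kept as-is: 9 0 5 2 2 1 4 → sum 23
Total = 45 + 23 = 68.
Check digit = (10 − (68 mod 10)) mod 10 = 2.

2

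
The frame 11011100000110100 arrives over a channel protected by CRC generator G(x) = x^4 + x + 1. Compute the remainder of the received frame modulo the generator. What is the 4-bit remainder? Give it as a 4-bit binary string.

1110

Modulo-2 division of 11011100000110100 by 10011:
  pos 0: 11011 XOR 10011 = 01000
  pos 1: 10001 XOR 10011 = 00010
  pos 4: 10000 XOR 10011 = 00011
  pos 7: 11001 XOR 10011 = 01010
  pos 8: 10101 XOR 10011 = 00110
  pos 10: 11001 XOR 10011 = 01010
  pos 11: 10100 XOR 10011 = 00111
Remainder = 1110 (nonzero — an error is detected).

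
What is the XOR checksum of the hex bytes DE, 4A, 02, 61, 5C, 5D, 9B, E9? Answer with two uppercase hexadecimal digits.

84

XOR the bytes together:
  start with 0xDE
  0xDE ⊕ 0x4A = 0x94
  0x94 ⊕ 0x02 = 0x96
  0x96 ⊕ 0x61 = 0xF7
  0xF7 ⊕ 0x5C = 0xAB
  0xAB ⊕ 0x5D = 0xF6
  0xF6 ⊕ 0x9B = 0x6D
  0x6D ⊕ 0xE9 = 0x84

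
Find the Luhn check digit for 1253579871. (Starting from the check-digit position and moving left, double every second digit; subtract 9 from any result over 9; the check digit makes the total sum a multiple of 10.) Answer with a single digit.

9

Partial digits right→left: 1 7 8 9 7 5 3 5 2 1
Double every second digit counting from the check-digit position (so the 1st, 3rd, 5th, ... of the partial from the right).
  doubled (with −9 where >9): 2 7 5 6 4 → sum 24
  kept as-is: 7 9 5 5 1 → sum 27
Total = 24 + 27 = 51.
Check digit = (10 − (51 mod 10)) mod 10 = 9.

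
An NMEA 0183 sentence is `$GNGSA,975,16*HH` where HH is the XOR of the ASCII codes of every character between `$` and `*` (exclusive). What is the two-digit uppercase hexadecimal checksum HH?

XOR the ASCII codes of the payload characters:
  'G' = 0x47 → acc = 0x47
  'N' = 0x4E → acc = 0x09
  'G' = 0x47 → acc = 0x4E
  'S' = 0x53 → acc = 0x1D
  'A' = 0x41 → acc = 0x5C
  ',' = 0x2C → acc = 0x70
  '9' = 0x39 → acc = 0x49
  '7' = 0x37 → acc = 0x7E
  '5' = 0x35 → acc = 0x4B
  ',' = 0x2C → acc = 0x67
  '1' = 0x31 → acc = 0x56
  '6' = 0x36 → acc = 0x60
Checksum = 0x60.

60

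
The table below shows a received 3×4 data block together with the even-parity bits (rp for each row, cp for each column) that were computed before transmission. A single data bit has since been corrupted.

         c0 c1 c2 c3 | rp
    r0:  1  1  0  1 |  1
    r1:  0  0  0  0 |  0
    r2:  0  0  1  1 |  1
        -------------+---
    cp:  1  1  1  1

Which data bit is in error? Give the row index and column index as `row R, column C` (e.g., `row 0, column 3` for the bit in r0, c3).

Recompute each row's even parity and compare to rp:
  r0: data parity 1, sent rp 1 → ok
  r1: data parity 0, sent rp 0 → ok
  r2: data parity 0, sent rp 1 → mismatch
Recompute each column's even parity and compare to cp:
  c0: data parity 1, sent cp 1 → ok
  c1: data parity 1, sent cp 1 → ok
  c2: data parity 1, sent cp 1 → ok
  c3: data parity 0, sent cp 1 → mismatch
Exactly one row (r2) and one column (c3) fail → the flipped bit is at their intersection.

row 2, column 3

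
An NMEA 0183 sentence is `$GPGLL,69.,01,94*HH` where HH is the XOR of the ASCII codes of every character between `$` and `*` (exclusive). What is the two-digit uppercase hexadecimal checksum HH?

51

XOR the ASCII codes of the payload characters:
  'G' = 0x47 → acc = 0x47
  'P' = 0x50 → acc = 0x17
  'G' = 0x47 → acc = 0x50
  'L' = 0x4C → acc = 0x1C
  'L' = 0x4C → acc = 0x50
  ',' = 0x2C → acc = 0x7C
  '6' = 0x36 → acc = 0x4A
  '9' = 0x39 → acc = 0x73
  '.' = 0x2E → acc = 0x5D
  ',' = 0x2C → acc = 0x71
  '0' = 0x30 → acc = 0x41
  '1' = 0x31 → acc = 0x70
  ',' = 0x2C → acc = 0x5C
  '9' = 0x39 → acc = 0x65
  '4' = 0x34 → acc = 0x51
Checksum = 0x51.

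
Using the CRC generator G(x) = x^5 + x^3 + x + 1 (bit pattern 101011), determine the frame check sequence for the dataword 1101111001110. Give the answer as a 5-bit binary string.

Append 5 zeros: 110111100111000000. Divide by 101011 (XOR where the leading bit is 1):
  pos 0: 110111 XOR 101011 = 011100
  pos 1: 111001 XOR 101011 = 010010
  pos 2: 100100 XOR 101011 = 001111
  pos 4: 111101 XOR 101011 = 010110
  pos 5: 101101 XOR 101011 = 000110
  pos 8: 110100 XOR 101011 = 011111
  pos 9: 111110 XOR 101011 = 010101
  pos 10: 101010 XOR 101011 = 000001
Remainder (last 5 bits) = 00100. This is the CRC / FCS.

00100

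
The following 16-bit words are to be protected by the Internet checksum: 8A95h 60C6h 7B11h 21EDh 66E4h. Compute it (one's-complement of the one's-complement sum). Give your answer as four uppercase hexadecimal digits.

10C1

One's-complement addition (fold any carry out of bit 15 back into bit 0):
  0x8A95 + 0x60C6 = 0x0EB5B
  0xEB5B + 0x7B11 = 0x1666C → wrap carry → 0x666D
  0x666D + 0x21ED = 0x0885A
  0x885A + 0x66E4 = 0x0EF3E
One's-complement sum = 0xEF3E.
Checksum = ~0xEF3E & 0xFFFF = 0x10C1.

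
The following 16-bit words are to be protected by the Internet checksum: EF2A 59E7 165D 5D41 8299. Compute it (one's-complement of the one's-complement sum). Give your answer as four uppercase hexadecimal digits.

One's-complement addition (fold any carry out of bit 15 back into bit 0):
  0xEF2A + 0x59E7 = 0x14911 → wrap carry → 0x4912
  0x4912 + 0x165D = 0x05F6F
  0x5F6F + 0x5D41 = 0x0BCB0
  0xBCB0 + 0x8299 = 0x13F49 → wrap carry → 0x3F4A
One's-complement sum = 0x3F4A.
Checksum = ~0x3F4A & 0xFFFF = 0xC0B5.

C0B5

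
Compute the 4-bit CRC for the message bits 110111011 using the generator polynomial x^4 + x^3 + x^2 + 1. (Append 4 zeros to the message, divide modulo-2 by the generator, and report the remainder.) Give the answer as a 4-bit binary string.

Append 4 zeros: 1101110110000. Divide by 11101 (XOR where the leading bit is 1):
  pos 0: 11011 XOR 11101 = 00110
  pos 2: 11010 XOR 11101 = 00111
  pos 4: 11111 XOR 11101 = 00010
  pos 7: 10000 XOR 11101 = 01101
  pos 8: 11010 XOR 11101 = 00111
Remainder (last 4 bits) = 0111. This is the CRC / FCS.

0111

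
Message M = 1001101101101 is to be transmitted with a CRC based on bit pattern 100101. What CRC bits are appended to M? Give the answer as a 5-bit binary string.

Append 5 zeros: 100110110110100000. Divide by 100101 (XOR where the leading bit is 1):
  pos 0: 100110 XOR 100101 = 000011
  pos 4: 111101 XOR 100101 = 011000
  pos 5: 110001 XOR 100101 = 010100
  pos 6: 101000 XOR 100101 = 001101
  pos 8: 110110 XOR 100101 = 010011
  pos 9: 100110 XOR 100101 = 000011
Remainder (last 5 bits) = 11000. This is the CRC / FCS.

11000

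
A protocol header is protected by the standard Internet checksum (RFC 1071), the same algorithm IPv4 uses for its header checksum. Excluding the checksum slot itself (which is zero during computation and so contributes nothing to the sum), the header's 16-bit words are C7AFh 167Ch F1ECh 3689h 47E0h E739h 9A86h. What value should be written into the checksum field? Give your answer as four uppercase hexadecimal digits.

2FBD

One's-complement addition (fold any carry out of bit 15 back into bit 0):
  0xC7AF + 0x167C = 0x0DE2B
  0xDE2B + 0xF1EC = 0x1D017 → wrap carry → 0xD018
  0xD018 + 0x3689 = 0x106A1 → wrap carry → 0x06A2
  0x06A2 + 0x47E0 = 0x04E82
  0x4E82 + 0xE739 = 0x135BB → wrap carry → 0x35BC
  0x35BC + 0x9A86 = 0x0D042
One's-complement sum = 0xD042.
Checksum = ~0xD042 & 0xFFFF = 0x2FBD.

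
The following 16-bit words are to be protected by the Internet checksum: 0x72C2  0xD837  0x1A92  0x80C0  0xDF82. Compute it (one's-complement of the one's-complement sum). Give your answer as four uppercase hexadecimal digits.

3A30

One's-complement addition (fold any carry out of bit 15 back into bit 0):
  0x72C2 + 0xD837 = 0x14AF9 → wrap carry → 0x4AFA
  0x4AFA + 0x1A92 = 0x0658C
  0x658C + 0x80C0 = 0x0E64C
  0xE64C + 0xDF82 = 0x1C5CE → wrap carry → 0xC5CF
One's-complement sum = 0xC5CF.
Checksum = ~0xC5CF & 0xFFFF = 0x3A30.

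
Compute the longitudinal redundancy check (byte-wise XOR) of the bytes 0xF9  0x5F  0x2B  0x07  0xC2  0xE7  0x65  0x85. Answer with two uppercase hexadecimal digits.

4F

XOR the bytes together:
  start with 0xF9
  0xF9 ⊕ 0x5F = 0xA6
  0xA6 ⊕ 0x2B = 0x8D
  0x8D ⊕ 0x07 = 0x8A
  0x8A ⊕ 0xC2 = 0x48
  0x48 ⊕ 0xE7 = 0xAF
  0xAF ⊕ 0x65 = 0xCA
  0xCA ⊕ 0x85 = 0x4F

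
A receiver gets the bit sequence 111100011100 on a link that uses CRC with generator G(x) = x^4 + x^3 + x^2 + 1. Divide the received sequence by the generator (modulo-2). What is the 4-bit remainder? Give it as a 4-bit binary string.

Modulo-2 division of 111100011100 by 11101:
  pos 0: 11110 XOR 11101 = 00011
  pos 3: 11001 XOR 11101 = 00100
  pos 5: 10011 XOR 11101 = 01110
  pos 6: 11100 XOR 11101 = 00001
Remainder = 0010 (nonzero — an error is detected).

0010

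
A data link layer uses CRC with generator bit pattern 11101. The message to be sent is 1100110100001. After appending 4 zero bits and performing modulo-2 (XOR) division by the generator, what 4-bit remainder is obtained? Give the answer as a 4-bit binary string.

Append 4 zeros: 11001101000010000. Divide by 11101 (XOR where the leading bit is 1):
  pos 0: 11001 XOR 11101 = 00100
  pos 2: 10010 XOR 11101 = 01111
  pos 3: 11111 XOR 11101 = 00010
  pos 6: 10000 XOR 11101 = 01101
  pos 7: 11010 XOR 11101 = 00111
  pos 9: 11110 XOR 11101 = 00011
  pos 12: 11000 XOR 11101 = 00101
Remainder (last 4 bits) = 0101. This is the CRC / FCS.

0101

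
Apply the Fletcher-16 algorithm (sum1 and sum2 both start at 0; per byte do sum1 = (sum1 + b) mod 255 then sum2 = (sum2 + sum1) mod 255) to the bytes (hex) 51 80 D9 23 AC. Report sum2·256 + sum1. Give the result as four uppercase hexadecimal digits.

197B

Running sums (mod 255):
  after byte 0 (51): sum1=81, sum2=81
  after byte 1 (80): sum1=209, sum2=35
  after byte 2 (D9): sum1=171, sum2=206
  after byte 3 (23): sum1=206, sum2=157
  after byte 4 (AC): sum1=123, sum2=25
Checksum = sum2·256 + sum1 = 25·256 + 123 = 6523 = 0x197B.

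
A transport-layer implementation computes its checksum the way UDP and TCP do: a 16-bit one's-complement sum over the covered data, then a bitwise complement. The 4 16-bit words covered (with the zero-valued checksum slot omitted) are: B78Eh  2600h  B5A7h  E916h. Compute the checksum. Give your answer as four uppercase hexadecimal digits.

83B2

One's-complement addition (fold any carry out of bit 15 back into bit 0):
  0xB78E + 0x2600 = 0x0DD8E
  0xDD8E + 0xB5A7 = 0x19335 → wrap carry → 0x9336
  0x9336 + 0xE916 = 0x17C4C → wrap carry → 0x7C4D
One's-complement sum = 0x7C4D.
Checksum = ~0x7C4D & 0xFFFF = 0x83B2.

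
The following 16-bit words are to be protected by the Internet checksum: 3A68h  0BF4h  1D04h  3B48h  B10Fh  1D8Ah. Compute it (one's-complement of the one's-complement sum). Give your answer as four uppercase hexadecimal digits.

92BD

One's-complement addition (fold any carry out of bit 15 back into bit 0):
  0x3A68 + 0x0BF4 = 0x0465C
  0x465C + 0x1D04 = 0x06360
  0x6360 + 0x3B48 = 0x09EA8
  0x9EA8 + 0xB10F = 0x14FB7 → wrap carry → 0x4FB8
  0x4FB8 + 0x1D8A = 0x06D42
One's-complement sum = 0x6D42.
Checksum = ~0x6D42 & 0xFFFF = 0x92BD.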